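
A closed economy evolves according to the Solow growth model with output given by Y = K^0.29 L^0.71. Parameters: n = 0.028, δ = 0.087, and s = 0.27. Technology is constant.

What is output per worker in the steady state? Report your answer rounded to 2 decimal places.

At the steady state, Δk = 0, so s·k^α = (n + δ)·k.
Rearranging, k^(1−α) = s / (n + δ).
k^0.71 = 0.27 / (0.028 + 0.087) = 0.27 / 0.115 = 2.3478
k* = 2.3478^(1/0.71) ≈ 3.3270
y* = (k*)^α = 3.3270^0.29 ≈ 1.4171

y* ≈ 1.42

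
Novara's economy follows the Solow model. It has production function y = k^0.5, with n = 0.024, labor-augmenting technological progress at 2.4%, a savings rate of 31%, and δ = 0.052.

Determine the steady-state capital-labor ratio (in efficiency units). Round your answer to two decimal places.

k* = 9.61

Steady state requires s·f(k) = (n + g + δ)·k, i.e. s·k^α = (n + g + δ)·k.
Dividing both sides by k: k^(1−α) = s / (n + g + δ).
k^0.5 = 0.31 / (0.024 + 0.024 + 0.052) = 0.31 / 0.100 = 3.1000
k* = 3.1000^(1/0.5) ≈ 9.6100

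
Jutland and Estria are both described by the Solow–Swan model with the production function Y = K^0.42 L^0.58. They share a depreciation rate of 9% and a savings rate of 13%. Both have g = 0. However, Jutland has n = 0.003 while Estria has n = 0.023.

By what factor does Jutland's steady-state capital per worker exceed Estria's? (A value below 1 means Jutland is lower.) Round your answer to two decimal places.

Steady-state k* = [s/(n + δ)]^(1/(1−α)), so the ratio is [ (s_J/(n + δ)_J) / (s_E/(n + δ)_E) ]^1.7241.
s_J/(n + δ)_J = 0.13/0.093 = 1.3978; s_E/(n + δ)_E = 0.13/0.113 = 1.1504.
Ratio = (1.3978/1.1504)^1.7241 = 1.2151^1.7241 ≈ 1.3992

ratio ≈ 1.40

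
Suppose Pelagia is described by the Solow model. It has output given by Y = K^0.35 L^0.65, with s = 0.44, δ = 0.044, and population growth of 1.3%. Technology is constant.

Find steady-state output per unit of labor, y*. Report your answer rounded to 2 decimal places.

In steady state, investment equals break-even investment: s·k^α = (n + δ)·k.
Dividing both sides by k: k^(1−α) = s / (n + δ).
k^0.65 = 0.44 / (0.013 + 0.044) = 0.44 / 0.057 = 7.7193
k* = 7.7193^(1/0.65) ≈ 23.2009
y* = (k*)^α = 23.2009^0.35 ≈ 3.0056

y* ≈ 3.01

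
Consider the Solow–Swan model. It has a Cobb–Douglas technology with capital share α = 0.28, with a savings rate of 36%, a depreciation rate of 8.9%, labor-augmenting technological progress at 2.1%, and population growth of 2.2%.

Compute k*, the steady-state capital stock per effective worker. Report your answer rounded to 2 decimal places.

k* = 4.03

Steady state requires s·f(k) = (n + g + δ)·k, i.e. s·k^α = (n + g + δ)·k.
Dividing both sides by k: k^(1−α) = s / (n + g + δ).
k^0.72 = 0.36 / (0.022 + 0.021 + 0.089) = 0.36 / 0.132 = 2.7273
k* = 2.7273^(1/0.72) ≈ 4.0289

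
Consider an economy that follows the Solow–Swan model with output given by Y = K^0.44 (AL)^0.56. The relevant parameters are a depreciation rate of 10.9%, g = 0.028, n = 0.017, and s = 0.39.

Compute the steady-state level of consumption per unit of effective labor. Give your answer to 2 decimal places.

In steady state, investment equals break-even investment: s·k^α = (n + g + δ)·k.
Dividing both sides by k: k^(1−α) = s / (n + g + δ).
k^0.56 = 0.39 / (0.017 + 0.028 + 0.109) = 0.39 / 0.154 = 2.5325
k* = 2.5325^(1/0.56) ≈ 5.2556
y* = (k*)^α = 5.2556^0.44 ≈ 2.0753
c* = (1 − s)·y* = (1 − 0.39) × 2.0753 ≈ 1.2659

c* ≈ 1.27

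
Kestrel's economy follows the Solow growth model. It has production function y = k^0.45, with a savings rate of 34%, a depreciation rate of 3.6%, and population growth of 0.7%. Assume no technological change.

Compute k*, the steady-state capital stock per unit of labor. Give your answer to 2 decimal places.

Steady state requires s·f(k) = (n + δ)·k, i.e. s·k^α = (n + δ)·k.
Rearranging, k^(1−α) = s / (n + δ).
k^0.55 = 0.34 / (0.007 + 0.036) = 0.34 / 0.043 = 7.9070
k* = 7.9070^(1/0.55) ≈ 42.9288

k* ≈ 42.93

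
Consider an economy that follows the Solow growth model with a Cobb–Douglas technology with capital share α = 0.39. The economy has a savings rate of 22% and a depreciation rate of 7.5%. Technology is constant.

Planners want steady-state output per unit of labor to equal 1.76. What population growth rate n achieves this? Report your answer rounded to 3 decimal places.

n ≈ 0.016

In steady state, investment equals break-even investment: s·k^α = (n + δ)·k.
Since y* = [s/(n + δ)]^(α/(1−α)), we have s/(n + δ) = (y*)^((1−α)/α) = 1.76^1.5641 = 2.4211.
Therefore n + δ = s / 2.4211 = 0.22 / 2.4211 = 0.0909, so n = 0.0909 − 0.075 = 0.0159.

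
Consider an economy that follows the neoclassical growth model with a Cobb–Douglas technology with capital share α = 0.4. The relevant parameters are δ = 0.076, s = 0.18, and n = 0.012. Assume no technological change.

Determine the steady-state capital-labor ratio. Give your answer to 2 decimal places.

k* = 3.30

Steady state requires s·f(k) = (n + δ)·k, i.e. s·k^α = (n + δ)·k.
Rearranging, k^(1−α) = s / (n + δ).
k^0.6 = 0.18 / (0.012 + 0.076) = 0.18 / 0.088 = 2.0455
k* = 2.0455^(1/0.6) ≈ 3.2961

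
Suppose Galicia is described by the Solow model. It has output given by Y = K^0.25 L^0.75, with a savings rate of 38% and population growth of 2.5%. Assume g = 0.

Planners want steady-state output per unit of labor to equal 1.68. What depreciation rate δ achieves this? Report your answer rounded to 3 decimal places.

δ ≈ 0.055

Steady state requires s·f(k) = (n + δ)·k, i.e. s·k^α = (n + δ)·k.
Since y* = [s/(n + δ)]^(α/(1−α)), we have s/(n + δ) = (y*)^((1−α)/α) = 1.68^3 = 4.7416.
Therefore n + δ = s / 4.7416 = 0.38 / 4.7416 = 0.0801, so δ = 0.0801 − 0.025 = 0.0551.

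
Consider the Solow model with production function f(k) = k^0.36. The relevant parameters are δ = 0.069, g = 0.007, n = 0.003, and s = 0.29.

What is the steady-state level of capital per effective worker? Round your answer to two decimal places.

At the steady state, Δk = 0, so s·k^α = (n + g + δ)·k.
Rearranging, k^(1−α) = s / (n + g + δ).
k^0.64 = 0.29 / (0.003 + 0.007 + 0.069) = 0.29 / 0.079 = 3.6709
k* = 3.6709^(1/0.64) ≈ 7.6288

k* ≈ 7.63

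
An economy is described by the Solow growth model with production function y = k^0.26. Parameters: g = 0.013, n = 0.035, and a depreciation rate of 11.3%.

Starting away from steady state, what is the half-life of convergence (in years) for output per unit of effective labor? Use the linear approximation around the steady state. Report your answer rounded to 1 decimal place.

about 5.8 years

Near the steady state the convergence rate is λ = (1 − α)(n + g + δ).
λ = (1 − 0.26) × 0.161 = 0.74 × 0.161 = 0.11914
Half-life = ln 2 / λ = 0.6931 / 0.11914 ≈ 5.82 years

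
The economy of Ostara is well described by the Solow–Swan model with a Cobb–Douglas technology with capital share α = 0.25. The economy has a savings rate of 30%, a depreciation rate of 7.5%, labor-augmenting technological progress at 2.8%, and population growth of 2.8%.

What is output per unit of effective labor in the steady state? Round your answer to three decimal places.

At the steady state, Δk = 0, so s·k^α = (n + g + δ)·k.
Dividing both sides by k: k^(1−α) = s / (n + g + δ).
k^0.75 = 0.30 / (0.028 + 0.028 + 0.075) = 0.30 / 0.131 = 2.2901
k* = 2.2901^(1/0.75) ≈ 3.0186
y* = (k*)^α = 3.0186^0.25 ≈ 1.3181

y* = 1.318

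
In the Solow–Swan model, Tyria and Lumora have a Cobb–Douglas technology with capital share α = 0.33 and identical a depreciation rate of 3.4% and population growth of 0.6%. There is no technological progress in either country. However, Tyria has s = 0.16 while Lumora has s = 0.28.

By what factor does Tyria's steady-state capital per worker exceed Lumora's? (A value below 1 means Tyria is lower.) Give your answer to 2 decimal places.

k*_T / k*_L ≈ 0.43

Steady-state k* = [s/(n + δ)]^(1/(1−α)), so the ratio is [ (s_T/(n + δ)_T) / (s_L/(n + δ)_L) ]^1.4925.
s_T/(n + δ)_T = 0.16/0.040 = 4.0000; s_L/(n + δ)_L = 0.28/0.040 = 7.0000.
Ratio = (4.0000/7.0000)^1.4925 = 0.5714^1.4925 ≈ 0.4337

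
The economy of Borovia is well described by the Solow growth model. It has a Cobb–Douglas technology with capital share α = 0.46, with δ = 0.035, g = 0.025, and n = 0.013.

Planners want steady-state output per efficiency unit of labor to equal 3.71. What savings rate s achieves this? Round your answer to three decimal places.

Steady state requires s·f(k) = (n + g + δ)·k, i.e. s·k^α = (n + g + δ)·k.
Since y* = [s/(n + g + δ)]^(α/(1−α)), we have s/(n + g + δ) = (y*)^((1−α)/α) = 3.71^1.1739 = 4.6600.
Therefore s = 4.6600 × (n + g + δ) = 4.6600 × 0.073 = 0.3402.

s ≈ 0.340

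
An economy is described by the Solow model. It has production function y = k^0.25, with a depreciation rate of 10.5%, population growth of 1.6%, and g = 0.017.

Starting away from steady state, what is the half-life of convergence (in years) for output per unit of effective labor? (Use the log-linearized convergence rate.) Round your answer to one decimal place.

Near the steady state the convergence rate is λ = (1 − α)(n + g + δ).
λ = (1 − 0.25) × 0.138 = 0.75 × 0.138 = 0.1035
Half-life = ln 2 / λ = 0.6931 / 0.1035 ≈ 6.70 years

t_½ ≈ 6.7 years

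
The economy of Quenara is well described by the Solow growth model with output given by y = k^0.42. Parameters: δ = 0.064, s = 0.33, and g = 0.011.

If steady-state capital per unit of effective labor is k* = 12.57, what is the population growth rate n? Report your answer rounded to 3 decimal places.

n ≈ 0.001

In steady state, investment equals break-even investment: s·k^α = (n + g + δ)·k.
So s / (n + g + δ) = (k*)^(1−α) = 12.57^0.58 = 4.3412.
Therefore n + g + δ = s / 4.3412 = 0.33 / 4.3412 = 0.0760, so n = 0.0760 − 0.075 = 0.0010.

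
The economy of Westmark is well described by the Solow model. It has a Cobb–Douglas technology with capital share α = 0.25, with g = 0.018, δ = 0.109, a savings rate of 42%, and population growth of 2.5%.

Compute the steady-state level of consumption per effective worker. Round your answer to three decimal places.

c* = 0.814

In steady state, investment equals break-even investment: s·k^α = (n + g + δ)·k.
Dividing both sides by k: k^(1−α) = s / (n + g + δ).
k^0.75 = 0.42 / (0.025 + 0.018 + 0.109) = 0.42 / 0.152 = 2.7632
k* = 2.7632^(1/0.75) ≈ 3.8775
y* = (k*)^α = 3.8775^0.25 ≈ 1.4033
c* = (1 − s)·y* = (1 − 0.42) × 1.4033 ≈ 0.8139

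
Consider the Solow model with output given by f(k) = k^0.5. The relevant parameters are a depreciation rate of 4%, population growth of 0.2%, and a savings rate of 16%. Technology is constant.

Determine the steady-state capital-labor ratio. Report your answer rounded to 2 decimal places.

k* = 14.51

In steady state, investment equals break-even investment: s·k^α = (n + δ)·k.
Rearranging, k^(1−α) = s / (n + δ).
k^0.5 = 0.16 / (0.002 + 0.040) = 0.16 / 0.042 = 3.8095
k* = 3.8095^(1/0.5) ≈ 14.5123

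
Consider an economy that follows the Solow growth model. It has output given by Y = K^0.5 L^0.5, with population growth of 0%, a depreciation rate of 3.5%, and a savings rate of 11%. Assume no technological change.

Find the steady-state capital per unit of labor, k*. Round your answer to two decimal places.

At the steady state, Δk = 0, so s·k^α = (n + δ)·k.
Dividing both sides by k: k^(1−α) = s / (n + δ).
k^0.5 = 0.11 / (0.000 + 0.035) = 0.11 / 0.035 = 3.1429
k* = 3.1429^(1/0.5) ≈ 9.8778

k* ≈ 9.88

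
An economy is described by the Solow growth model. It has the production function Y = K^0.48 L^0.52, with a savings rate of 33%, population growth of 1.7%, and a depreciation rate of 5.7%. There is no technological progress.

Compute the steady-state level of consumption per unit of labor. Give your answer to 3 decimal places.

c* ≈ 2.663

Steady state requires s·f(k) = (n + δ)·k, i.e. s·k^α = (n + δ)·k.
Rearranging, k^(1−α) = s / (n + δ).
k^0.52 = 0.33 / (0.017 + 0.057) = 0.33 / 0.074 = 4.4595
k* = 4.4595^(1/0.52) ≈ 17.7267
y* = (k*)^α = 17.7267^0.48 ≈ 3.9750
c* = (1 − s)·y* = (1 − 0.33) × 3.9750 ≈ 2.6633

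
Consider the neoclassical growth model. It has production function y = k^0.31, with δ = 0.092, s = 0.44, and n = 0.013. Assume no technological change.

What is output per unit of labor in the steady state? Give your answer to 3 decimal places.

At the steady state, Δk = 0, so s·k^α = (n + δ)·k.
Dividing both sides by k: k^(1−α) = s / (n + δ).
k^0.69 = 0.44 / (0.013 + 0.092) = 0.44 / 0.105 = 4.1905
k* = 4.1905^(1/0.69) ≈ 7.9769
y* = (k*)^α = 7.9769^0.31 ≈ 1.9036

y* = 1.904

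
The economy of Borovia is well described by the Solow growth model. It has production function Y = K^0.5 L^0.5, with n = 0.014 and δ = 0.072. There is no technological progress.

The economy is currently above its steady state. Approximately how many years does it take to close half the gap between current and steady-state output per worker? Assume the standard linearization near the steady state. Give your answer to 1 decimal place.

t_½ ≈ 16.1 years

Near the steady state the convergence rate is λ = (1 − α)(n + δ).
λ = (1 − 0.5) × 0.086 = 0.5 × 0.086 = 0.0430
Half-life = ln 2 / λ = 0.6931 / 0.0430 ≈ 16.12 years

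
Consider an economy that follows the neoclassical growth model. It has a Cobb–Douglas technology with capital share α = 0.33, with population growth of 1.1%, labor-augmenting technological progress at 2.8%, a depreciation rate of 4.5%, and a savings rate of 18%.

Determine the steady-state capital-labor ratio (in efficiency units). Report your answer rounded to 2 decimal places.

Steady state requires s·f(k) = (n + g + δ)·k, i.e. s·k^α = (n + g + δ)·k.
Rearranging, k^(1−α) = s / (n + g + δ).
k^0.67 = 0.18 / (0.011 + 0.028 + 0.045) = 0.18 / 0.084 = 2.1429
k* = 2.1429^(1/0.67) ≈ 3.1191

k* ≈ 3.12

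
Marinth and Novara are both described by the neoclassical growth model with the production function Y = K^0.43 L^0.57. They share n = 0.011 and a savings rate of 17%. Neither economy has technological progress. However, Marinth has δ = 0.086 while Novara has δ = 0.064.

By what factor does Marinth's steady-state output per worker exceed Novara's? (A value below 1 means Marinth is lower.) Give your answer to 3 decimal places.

ratio ≈ 0.824

Steady-state y* = [s/(n + δ)]^(α/(1−α)), so the ratio is [ (s_M/(n + δ)_M) / (s_N/(n + δ)_N) ]^0.7544.
s_M/(n + δ)_M = 0.17/0.097 = 1.7526; s_N/(n + δ)_N = 0.17/0.075 = 2.2667.
Ratio = (1.7526/2.2667)^0.7544 = 0.7732^0.7544 ≈ 0.8236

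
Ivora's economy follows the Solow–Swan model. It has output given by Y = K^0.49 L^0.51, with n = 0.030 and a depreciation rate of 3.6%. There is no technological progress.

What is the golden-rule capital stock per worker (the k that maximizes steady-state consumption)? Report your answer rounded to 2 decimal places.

k_gold ≈ 50.95

The golden rule sets f'(k) = n + δ, i.e. α·k^(α−1) = n + δ.
So k^(1−α) = α / (n + δ) = 0.49 / 0.066 = 7.4242.
k_gold = 7.4242^(1/0.51) ≈ 50.9514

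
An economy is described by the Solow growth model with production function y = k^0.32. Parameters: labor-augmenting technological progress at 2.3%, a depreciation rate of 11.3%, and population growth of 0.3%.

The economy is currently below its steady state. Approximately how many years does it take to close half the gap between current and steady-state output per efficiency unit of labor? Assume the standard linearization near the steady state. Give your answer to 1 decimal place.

about 7.3 years

Near the steady state the convergence rate is λ = (1 − α)(n + g + δ).
λ = (1 − 0.32) × 0.139 = 0.68 × 0.139 = 0.09452
Half-life = ln 2 / λ = 0.6931 / 0.09452 ≈ 7.33 years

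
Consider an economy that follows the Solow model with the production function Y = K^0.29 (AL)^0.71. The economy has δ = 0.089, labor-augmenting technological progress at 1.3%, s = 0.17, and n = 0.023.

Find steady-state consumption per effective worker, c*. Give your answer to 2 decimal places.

At the steady state, Δk = 0, so s·k^α = (n + g + δ)·k.
Rearranging, k^(1−α) = s / (n + g + δ).
k^0.71 = 0.17 / (0.023 + 0.013 + 0.089) = 0.17 / 0.125 = 1.3600
k* = 1.3600^(1/0.71) ≈ 1.5420
y* = (k*)^α = 1.5420^0.29 ≈ 1.1338
c* = (1 − s)·y* = (1 − 0.17) × 1.1338 ≈ 0.9411

c* ≈ 0.94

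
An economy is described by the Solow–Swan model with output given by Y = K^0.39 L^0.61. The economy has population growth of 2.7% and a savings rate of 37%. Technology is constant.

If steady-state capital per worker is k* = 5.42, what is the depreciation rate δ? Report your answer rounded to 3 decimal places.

At the steady state, Δk = 0, so s·k^α = (n + δ)·k.
So s / (n + δ) = (k*)^(1−α) = 5.42^0.61 = 2.8038.
Therefore n + δ = s / 2.8038 = 0.37 / 2.8038 = 0.1320, so δ = 0.1320 − 0.027 = 0.1050.

δ ≈ 0.105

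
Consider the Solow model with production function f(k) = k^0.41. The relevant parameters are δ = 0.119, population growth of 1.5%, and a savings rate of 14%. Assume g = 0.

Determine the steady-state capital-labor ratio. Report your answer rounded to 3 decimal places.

At the steady state, Δk = 0, so s·k^α = (n + δ)·k.
Rearranging, k^(1−α) = s / (n + δ).
k^0.59 = 0.14 / (0.015 + 0.119) = 0.14 / 0.134 = 1.0448
k* = 1.0448^(1/0.59) ≈ 1.0771

k* ≈ 1.077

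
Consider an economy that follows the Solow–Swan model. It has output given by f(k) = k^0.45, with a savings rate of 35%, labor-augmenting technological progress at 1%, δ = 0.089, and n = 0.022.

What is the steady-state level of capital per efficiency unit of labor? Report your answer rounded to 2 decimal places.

In steady state, investment equals break-even investment: s·k^α = (n + g + δ)·k.
Rearranging, k^(1−α) = s / (n + g + δ).
k^0.55 = 0.35 / (0.022 + 0.010 + 0.089) = 0.35 / 0.121 = 2.8926
k* = 2.8926^(1/0.55) ≈ 6.8977

k* = 6.90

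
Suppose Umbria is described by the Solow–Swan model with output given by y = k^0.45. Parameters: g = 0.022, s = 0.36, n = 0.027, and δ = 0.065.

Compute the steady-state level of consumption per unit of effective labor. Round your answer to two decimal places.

c* ≈ 1.64

Steady state requires s·f(k) = (n + g + δ)·k, i.e. s·k^α = (n + g + δ)·k.
Dividing both sides by k: k^(1−α) = s / (n + g + δ).
k^0.55 = 0.36 / (0.027 + 0.022 + 0.065) = 0.36 / 0.114 = 3.1579
k* = 3.1579^(1/0.55) ≈ 8.0909
y* = (k*)^α = 8.0909^0.45 ≈ 2.5621
c* = (1 − s)·y* = (1 − 0.36) × 2.5621 ≈ 1.6397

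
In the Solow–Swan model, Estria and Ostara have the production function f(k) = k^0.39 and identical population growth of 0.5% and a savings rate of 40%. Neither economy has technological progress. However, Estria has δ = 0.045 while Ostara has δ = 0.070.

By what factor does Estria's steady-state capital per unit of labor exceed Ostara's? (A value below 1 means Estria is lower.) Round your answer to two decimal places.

ratio ≈ 1.94

Steady-state k* = [s/(n + δ)]^(1/(1−α)), so the ratio is [ (s_E/(n + δ)_E) / (s_O/(n + δ)_O) ]^1.6393.
s_E/(n + δ)_E = 0.40/0.050 = 8.0000; s_O/(n + δ)_O = 0.40/0.075 = 5.3333.
Ratio = (8.0000/5.3333)^1.6393 = 1.5000^1.6393 ≈ 1.9439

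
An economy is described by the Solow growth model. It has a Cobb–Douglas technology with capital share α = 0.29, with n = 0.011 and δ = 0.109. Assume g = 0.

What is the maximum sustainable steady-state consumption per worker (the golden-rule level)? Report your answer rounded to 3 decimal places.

At the golden rule, f'(k) = n + δ, so α·k^(α−1) = n + δ and k_gold = (α/(n + δ))^(1/(1−α)).
k_gold = (0.29/0.120)^(1/0.71) = 2.4167^1.4085 ≈ 3.4655
c_gold = f(k_gold) − (n + δ)·k_gold = 1.4339 − 0.120×3.4655 ≈ 1.0180

c_gold ≈ 1.018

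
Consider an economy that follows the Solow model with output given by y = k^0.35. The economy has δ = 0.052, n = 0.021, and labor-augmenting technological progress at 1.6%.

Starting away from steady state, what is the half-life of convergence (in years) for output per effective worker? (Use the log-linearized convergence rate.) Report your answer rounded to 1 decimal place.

Near the steady state the convergence rate is λ = (1 − α)(n + g + δ).
λ = (1 − 0.35) × 0.089 = 0.65 × 0.089 = 0.05785
Half-life = ln 2 / λ = 0.6931 / 0.05785 ≈ 11.98 years

half-life ≈ 12.0 years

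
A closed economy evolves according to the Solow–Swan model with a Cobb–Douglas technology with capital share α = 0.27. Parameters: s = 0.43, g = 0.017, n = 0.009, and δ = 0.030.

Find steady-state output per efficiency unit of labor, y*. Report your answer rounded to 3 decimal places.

Steady state requires s·f(k) = (n + g + δ)·k, i.e. s·k^α = (n + g + δ)·k.
Rearranging, k^(1−α) = s / (n + g + δ).
k^0.73 = 0.43 / (0.009 + 0.017 + 0.030) = 0.43 / 0.056 = 7.6786
k* = 7.6786^(1/0.73) ≈ 16.3198
y* = (k*)^α = 16.3198^0.27 ≈ 2.1254

y* = 2.125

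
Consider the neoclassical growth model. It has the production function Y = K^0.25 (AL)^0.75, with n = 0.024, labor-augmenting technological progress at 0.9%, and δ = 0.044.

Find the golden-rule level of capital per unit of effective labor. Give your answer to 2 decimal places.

k_gold ≈ 4.81

The golden rule sets f'(k) = n + g + δ, i.e. α·k^(α−1) = n + g + δ.
So k^(1−α) = α / (n + g + δ) = 0.25 / 0.077 = 3.2468.
k_gold = 3.2468^(1/0.75) ≈ 4.8077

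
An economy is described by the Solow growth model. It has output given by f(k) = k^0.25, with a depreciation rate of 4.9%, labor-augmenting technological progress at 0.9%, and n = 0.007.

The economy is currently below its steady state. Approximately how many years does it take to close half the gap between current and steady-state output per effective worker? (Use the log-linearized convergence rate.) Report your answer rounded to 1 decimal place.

Near the steady state the convergence rate is λ = (1 − α)(n + g + δ).
λ = (1 − 0.25) × 0.065 = 0.75 × 0.065 = 0.04875
Half-life = ln 2 / λ = 0.6931 / 0.04875 ≈ 14.22 years

about 14.2 years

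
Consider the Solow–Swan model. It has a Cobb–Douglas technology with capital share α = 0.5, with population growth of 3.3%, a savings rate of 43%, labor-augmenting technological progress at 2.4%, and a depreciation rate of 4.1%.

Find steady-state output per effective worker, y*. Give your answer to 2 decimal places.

At the steady state, Δk = 0, so s·k^α = (n + g + δ)·k.
Rearranging, k^(1−α) = s / (n + g + δ).
k^0.5 = 0.43 / (0.033 + 0.024 + 0.041) = 0.43 / 0.098 = 4.3878
k* = 4.3878^(1/0.5) ≈ 19.2528
y* = (k*)^α = 19.2528^0.5 ≈ 4.3878

y* = 4.39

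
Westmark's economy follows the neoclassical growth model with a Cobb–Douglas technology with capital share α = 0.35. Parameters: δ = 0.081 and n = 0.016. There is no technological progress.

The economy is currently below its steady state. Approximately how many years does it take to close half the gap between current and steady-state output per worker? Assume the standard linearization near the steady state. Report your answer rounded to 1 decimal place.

Near the steady state the convergence rate is λ = (1 − α)(n + δ).
λ = (1 − 0.35) × 0.097 = 0.65 × 0.097 = 0.06305
Half-life = ln 2 / λ = 0.6931 / 0.06305 ≈ 10.99 years

half-life ≈ 11.0 years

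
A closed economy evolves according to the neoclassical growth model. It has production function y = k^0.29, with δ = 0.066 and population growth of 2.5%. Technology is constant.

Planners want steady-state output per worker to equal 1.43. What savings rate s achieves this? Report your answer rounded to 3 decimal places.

In steady state, investment equals break-even investment: s·k^α = (n + δ)·k.
Since y* = [s/(n + δ)]^(α/(1−α)), we have s/(n + δ) = (y*)^((1−α)/α) = 1.43^2.4483 = 2.4005.
Therefore s = 2.4005 × (n + δ) = 2.4005 × 0.091 = 0.2184.

s ≈ 0.218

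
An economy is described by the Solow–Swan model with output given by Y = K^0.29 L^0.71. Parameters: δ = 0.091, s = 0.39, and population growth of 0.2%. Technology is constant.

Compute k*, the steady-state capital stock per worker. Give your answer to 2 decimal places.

k* ≈ 7.53

Steady state requires s·f(k) = (n + δ)·k, i.e. s·k^α = (n + δ)·k.
Rearranging, k^(1−α) = s / (n + δ).
k^0.71 = 0.39 / (0.002 + 0.091) = 0.39 / 0.093 = 4.1935
k* = 4.1935^(1/0.71) ≈ 7.5313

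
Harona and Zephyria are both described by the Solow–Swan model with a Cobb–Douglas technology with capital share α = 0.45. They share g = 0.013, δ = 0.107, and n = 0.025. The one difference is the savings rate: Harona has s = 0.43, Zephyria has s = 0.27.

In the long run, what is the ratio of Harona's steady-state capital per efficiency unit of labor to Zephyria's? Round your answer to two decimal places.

Steady-state k* = [s/(n + g + δ)]^(1/(1−α)), so the ratio is [ (s_H/(n + g + δ)_H) / (s_Z/(n + g + δ)_Z) ]^1.8182.
s_H/(n + g + δ)_H = 0.43/0.145 = 2.9655; s_Z/(n + g + δ)_Z = 0.27/0.145 = 1.8621.
Ratio = (2.9655/1.8621)^1.8182 = 1.5926^1.8182 ≈ 2.3306

k*_H / k*_Z ≈ 2.33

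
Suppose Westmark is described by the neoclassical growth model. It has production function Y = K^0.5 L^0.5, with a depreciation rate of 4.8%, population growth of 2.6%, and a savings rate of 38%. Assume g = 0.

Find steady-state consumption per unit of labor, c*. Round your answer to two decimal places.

In steady state, investment equals break-even investment: s·k^α = (n + δ)·k.
Dividing both sides by k: k^(1−α) = s / (n + δ).
k^0.5 = 0.38 / (0.026 + 0.048) = 0.38 / 0.074 = 5.1351
k* = 5.1351^(1/0.5) ≈ 26.3693
y* = (k*)^α = 26.3693^0.5 ≈ 5.1351
c* = (1 − s)·y* = (1 − 0.38) × 5.1351 ≈ 3.1838

c* = 3.18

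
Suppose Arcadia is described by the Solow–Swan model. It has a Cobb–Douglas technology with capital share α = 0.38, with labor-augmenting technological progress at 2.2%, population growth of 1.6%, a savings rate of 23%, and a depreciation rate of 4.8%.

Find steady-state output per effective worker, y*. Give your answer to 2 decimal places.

In steady state, investment equals break-even investment: s·k^α = (n + g + δ)·k.
Dividing both sides by k: k^(1−α) = s / (n + g + δ).
k^0.62 = 0.23 / (0.016 + 0.022 + 0.048) = 0.23 / 0.086 = 2.6744
k* = 2.6744^(1/0.62) ≈ 4.8874
y* = (k*)^α = 4.8874^0.38 ≈ 1.8275

y* = 1.83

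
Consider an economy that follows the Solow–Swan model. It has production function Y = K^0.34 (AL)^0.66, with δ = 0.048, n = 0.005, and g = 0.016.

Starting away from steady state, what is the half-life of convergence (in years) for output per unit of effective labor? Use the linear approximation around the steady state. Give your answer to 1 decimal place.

Near the steady state the convergence rate is λ = (1 − α)(n + g + δ).
λ = (1 − 0.34) × 0.069 = 0.66 × 0.069 = 0.04554
Half-life = ln 2 / λ = 0.6931 / 0.04554 ≈ 15.22 years

half-life ≈ 15.2 years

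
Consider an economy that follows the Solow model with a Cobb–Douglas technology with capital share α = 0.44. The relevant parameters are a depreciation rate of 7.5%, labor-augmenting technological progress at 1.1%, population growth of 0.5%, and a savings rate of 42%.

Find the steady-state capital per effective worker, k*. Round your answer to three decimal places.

Steady state requires s·f(k) = (n + g + δ)·k, i.e. s·k^α = (n + g + δ)·k.
Dividing both sides by k: k^(1−α) = s / (n + g + δ).
k^0.56 = 0.42 / (0.005 + 0.011 + 0.075) = 0.42 / 0.091 = 4.6154
k* = 4.6154^(1/0.56) ≈ 15.3493

k* ≈ 15.349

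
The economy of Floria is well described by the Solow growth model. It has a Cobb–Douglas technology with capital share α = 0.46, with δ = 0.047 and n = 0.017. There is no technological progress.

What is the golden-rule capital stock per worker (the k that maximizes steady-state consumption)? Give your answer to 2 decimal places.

k_gold ≈ 38.57

The golden rule sets f'(k) = n + δ, i.e. α·k^(α−1) = n + δ.
So k^(1−α) = α / (n + δ) = 0.46 / 0.064 = 7.1875.
k_gold = 7.1875^(1/0.54) ≈ 38.5705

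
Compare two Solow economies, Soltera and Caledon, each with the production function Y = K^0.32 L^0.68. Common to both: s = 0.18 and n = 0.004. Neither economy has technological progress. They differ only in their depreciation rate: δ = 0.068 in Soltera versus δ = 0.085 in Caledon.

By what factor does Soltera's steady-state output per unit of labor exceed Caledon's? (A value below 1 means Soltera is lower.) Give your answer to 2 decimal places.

y*_S / y*_C ≈ 1.10

Steady-state y* = [s/(n + δ)]^(α/(1−α)), so the ratio is [ (s_S/(n + δ)_S) / (s_C/(n + δ)_C) ]^0.4706.
s_S/(n + δ)_S = 0.18/0.072 = 2.5000; s_C/(n + δ)_C = 0.18/0.089 = 2.0225.
Ratio = (2.5000/2.0225)^0.4706 = 1.2361^0.4706 ≈ 1.1049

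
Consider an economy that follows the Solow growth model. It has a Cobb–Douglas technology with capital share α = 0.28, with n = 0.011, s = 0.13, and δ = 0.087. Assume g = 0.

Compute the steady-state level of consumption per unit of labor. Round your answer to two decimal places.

c* ≈ 0.97

In steady state, investment equals break-even investment: s·k^α = (n + δ)·k.
Rearranging, k^(1−α) = s / (n + δ).
k^0.72 = 0.13 / (0.011 + 0.087) = 0.13 / 0.098 = 1.3265
k* = 1.3265^(1/0.72) ≈ 1.4806
y* = (k*)^α = 1.4806^0.28 ≈ 1.1162
c* = (1 − s)·y* = (1 − 0.13) × 1.1162 ≈ 0.9711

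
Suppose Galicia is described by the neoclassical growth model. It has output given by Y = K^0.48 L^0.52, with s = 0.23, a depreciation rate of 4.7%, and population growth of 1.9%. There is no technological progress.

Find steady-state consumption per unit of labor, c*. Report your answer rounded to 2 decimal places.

At the steady state, Δk = 0, so s·k^α = (n + δ)·k.
Dividing both sides by k: k^(1−α) = s / (n + δ).
k^0.52 = 0.23 / (0.019 + 0.047) = 0.23 / 0.066 = 3.4848
k* = 3.4848^(1/0.52) ≈ 11.0319
y* = (k*)^α = 11.0319^0.48 ≈ 3.1657
c* = (1 − s)·y* = (1 − 0.23) × 3.1657 ≈ 2.4376

c* ≈ 2.44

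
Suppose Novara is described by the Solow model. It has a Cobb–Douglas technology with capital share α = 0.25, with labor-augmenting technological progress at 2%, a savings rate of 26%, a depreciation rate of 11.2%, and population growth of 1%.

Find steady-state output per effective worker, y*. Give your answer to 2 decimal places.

In steady state, investment equals break-even investment: s·k^α = (n + g + δ)·k.
Dividing both sides by k: k^(1−α) = s / (n + g + δ).
k^0.75 = 0.26 / (0.010 + 0.020 + 0.112) = 0.26 / 0.142 = 1.8310
k* = 1.8310^(1/0.75) ≈ 2.2400
y* = (k*)^α = 2.2400^0.25 ≈ 1.2234

y* ≈ 1.22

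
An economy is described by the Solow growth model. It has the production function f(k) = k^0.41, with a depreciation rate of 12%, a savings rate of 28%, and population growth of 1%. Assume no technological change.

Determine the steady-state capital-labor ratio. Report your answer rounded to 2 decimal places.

k* = 3.67

In steady state, investment equals break-even investment: s·k^α = (n + δ)·k.
Rearranging, k^(1−α) = s / (n + δ).
k^0.59 = 0.28 / (0.010 + 0.120) = 0.28 / 0.130 = 2.1538
k* = 2.1538^(1/0.59) ≈ 3.6708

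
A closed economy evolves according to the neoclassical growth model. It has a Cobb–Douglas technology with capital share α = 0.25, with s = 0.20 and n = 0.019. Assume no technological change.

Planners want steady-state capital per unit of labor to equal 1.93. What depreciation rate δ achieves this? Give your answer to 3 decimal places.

δ ≈ 0.103

At the steady state, Δk = 0, so s·k^α = (n + δ)·k.
So s / (n + δ) = (k*)^(1−α) = 1.93^0.75 = 1.6374.
Therefore n + δ = s / 1.6374 = 0.20 / 1.6374 = 0.1221, so δ = 0.1221 − 0.019 = 0.1031.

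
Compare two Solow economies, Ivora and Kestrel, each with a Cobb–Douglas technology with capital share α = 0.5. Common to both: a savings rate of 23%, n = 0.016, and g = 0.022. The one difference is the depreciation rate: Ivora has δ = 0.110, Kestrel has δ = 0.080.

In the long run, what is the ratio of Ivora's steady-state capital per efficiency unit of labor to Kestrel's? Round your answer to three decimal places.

k*_I / k*_K ≈ 0.636

Steady-state k* = [s/(n + g + δ)]^(1/(1−α)), so the ratio is [ (s_I/(n + g + δ)_I) / (s_K/(n + g + δ)_K) ]^2.
s_I/(n + g + δ)_I = 0.23/0.148 = 1.5541; s_K/(n + g + δ)_K = 0.23/0.118 = 1.9492.
Ratio = (1.5541/1.9492)^2 = 0.7973^2 ≈ 0.6357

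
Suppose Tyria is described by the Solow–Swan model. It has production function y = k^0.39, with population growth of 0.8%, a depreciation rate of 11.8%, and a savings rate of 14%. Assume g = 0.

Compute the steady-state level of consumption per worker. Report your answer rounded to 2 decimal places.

Steady state requires s·f(k) = (n + δ)·k, i.e. s·k^α = (n + δ)·k.
Rearranging, k^(1−α) = s / (n + δ).
k^0.61 = 0.14 / (0.008 + 0.118) = 0.14 / 0.126 = 1.1111
k* = 1.1111^(1/0.61) ≈ 1.1885
y* = (k*)^α = 1.1885^0.39 ≈ 1.0697
c* = (1 − s)·y* = (1 − 0.14) × 1.0697 ≈ 0.9199

c* = 0.92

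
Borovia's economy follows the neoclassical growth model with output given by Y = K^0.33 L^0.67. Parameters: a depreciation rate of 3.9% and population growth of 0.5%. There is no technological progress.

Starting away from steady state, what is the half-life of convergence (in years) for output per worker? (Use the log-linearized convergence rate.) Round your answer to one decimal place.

about 23.5 years

Near the steady state the convergence rate is λ = (1 − α)(n + δ).
λ = (1 − 0.33) × 0.044 = 0.67 × 0.044 = 0.02948
Half-life = ln 2 / λ = 0.6931 / 0.02948 ≈ 23.51 years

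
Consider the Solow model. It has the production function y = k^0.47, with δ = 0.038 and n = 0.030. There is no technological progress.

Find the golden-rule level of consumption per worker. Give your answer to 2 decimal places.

At the golden rule, f'(k) = n + δ, so α·k^(α−1) = n + δ and k_gold = (α/(n + δ))^(1/(1−α)).
k_gold = (0.47/0.068)^(1/0.53) = 6.9118^1.8868 ≈ 38.3831
c_gold = f(k_gold) − (n + δ)·k_gold = 5.5532 − 0.068×38.3831 ≈ 2.9431

c_gold ≈ 2.94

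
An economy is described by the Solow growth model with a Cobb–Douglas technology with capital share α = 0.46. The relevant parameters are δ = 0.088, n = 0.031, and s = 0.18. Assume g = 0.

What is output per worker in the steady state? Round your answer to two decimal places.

Steady state requires s·f(k) = (n + δ)·k, i.e. s·k^α = (n + δ)·k.
Dividing both sides by k: k^(1−α) = s / (n + δ).
k^0.54 = 0.18 / (0.031 + 0.088) = 0.18 / 0.119 = 1.5126
k* = 1.5126^(1/0.54) ≈ 2.1519
y* = (k*)^α = 2.1519^0.46 ≈ 1.4227

y* = 1.42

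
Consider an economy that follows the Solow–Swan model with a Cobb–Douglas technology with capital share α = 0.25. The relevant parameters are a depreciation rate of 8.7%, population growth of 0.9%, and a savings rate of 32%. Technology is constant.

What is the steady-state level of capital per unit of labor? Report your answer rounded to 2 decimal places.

At the steady state, Δk = 0, so s·k^α = (n + δ)·k.
Rearranging, k^(1−α) = s / (n + δ).
k^0.75 = 0.32 / (0.009 + 0.087) = 0.32 / 0.096 = 3.3333
k* = 3.3333^(1/0.75) ≈ 4.9793

k* ≈ 4.98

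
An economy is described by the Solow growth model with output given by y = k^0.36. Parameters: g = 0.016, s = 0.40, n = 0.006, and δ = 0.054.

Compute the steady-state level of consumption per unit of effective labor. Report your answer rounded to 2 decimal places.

At the steady state, Δk = 0, so s·k^α = (n + g + δ)·k.
Rearranging, k^(1−α) = s / (n + g + δ).
k^0.64 = 0.40 / (0.006 + 0.016 + 0.054) = 0.40 / 0.076 = 5.2632
k* = 5.2632^(1/0.64) ≈ 13.3953
y* = (k*)^α = 13.3953^0.36 ≈ 2.5451
c* = (1 − s)·y* = (1 − 0.40) × 2.5451 ≈ 1.5271

c* = 1.53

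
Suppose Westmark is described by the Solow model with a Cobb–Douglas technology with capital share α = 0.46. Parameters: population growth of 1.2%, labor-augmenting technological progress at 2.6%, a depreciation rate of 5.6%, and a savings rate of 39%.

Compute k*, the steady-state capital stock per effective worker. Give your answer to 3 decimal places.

k* ≈ 13.942

Steady state requires s·f(k) = (n + g + δ)·k, i.e. s·k^α = (n + g + δ)·k.
Dividing both sides by k: k^(1−α) = s / (n + g + δ).
k^0.54 = 0.39 / (0.012 + 0.026 + 0.056) = 0.39 / 0.094 = 4.1489
k* = 4.1489^(1/0.54) ≈ 13.9418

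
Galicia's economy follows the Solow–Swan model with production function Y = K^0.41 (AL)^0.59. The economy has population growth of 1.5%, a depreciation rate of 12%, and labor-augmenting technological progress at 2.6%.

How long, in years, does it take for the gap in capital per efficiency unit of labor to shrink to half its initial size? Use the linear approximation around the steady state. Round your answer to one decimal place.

Near the steady state the convergence rate is λ = (1 − α)(n + g + δ).
λ = (1 − 0.41) × 0.161 = 0.59 × 0.161 = 0.09499
Half-life = ln 2 / λ = 0.6931 / 0.09499 ≈ 7.30 years

about 7.3 years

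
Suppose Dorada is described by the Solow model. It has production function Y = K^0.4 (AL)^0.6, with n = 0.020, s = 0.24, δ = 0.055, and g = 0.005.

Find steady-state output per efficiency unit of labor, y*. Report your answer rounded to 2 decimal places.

In steady state, investment equals break-even investment: s·k^α = (n + g + δ)·k.
Rearranging, k^(1−α) = s / (n + g + δ).
k^0.6 = 0.24 / (0.020 + 0.005 + 0.055) = 0.24 / 0.080 = 3.0000
k* = 3.0000^(1/0.6) ≈ 6.2403
y* = (k*)^α = 6.2403^0.4 ≈ 2.0801

y* ≈ 2.08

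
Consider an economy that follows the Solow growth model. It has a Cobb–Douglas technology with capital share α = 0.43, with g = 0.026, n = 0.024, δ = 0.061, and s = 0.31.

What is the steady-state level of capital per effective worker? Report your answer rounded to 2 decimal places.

k* = 6.06

In steady state, investment equals break-even investment: s·k^α = (n + g + δ)·k.
Rearranging, k^(1−α) = s / (n + g + δ).
k^0.57 = 0.31 / (0.024 + 0.026 + 0.061) = 0.31 / 0.111 = 2.7928
k* = 2.7928^(1/0.57) ≈ 6.0607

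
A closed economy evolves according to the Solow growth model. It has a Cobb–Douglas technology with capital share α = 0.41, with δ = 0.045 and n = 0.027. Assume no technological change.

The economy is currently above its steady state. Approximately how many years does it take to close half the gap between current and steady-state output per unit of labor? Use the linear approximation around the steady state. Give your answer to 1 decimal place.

half-life ≈ 16.3 years

Near the steady state the convergence rate is λ = (1 − α)(n + δ).
λ = (1 − 0.41) × 0.072 = 0.59 × 0.072 = 0.04248
Half-life = ln 2 / λ = 0.6931 / 0.04248 ≈ 16.32 years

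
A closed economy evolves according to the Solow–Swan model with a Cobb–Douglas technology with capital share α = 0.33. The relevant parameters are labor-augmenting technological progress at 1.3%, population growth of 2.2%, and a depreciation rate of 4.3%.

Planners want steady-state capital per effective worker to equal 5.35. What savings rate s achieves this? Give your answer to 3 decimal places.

s ≈ 0.240

Steady state requires s·f(k) = (n + g + δ)·k, i.e. s·k^α = (n + g + δ)·k.
So s / (n + g + δ) = (k*)^(1−α) = 5.35^0.67 = 3.0761.
Therefore s = 3.0761 × (n + g + δ) = 3.0761 × 0.078 = 0.2399.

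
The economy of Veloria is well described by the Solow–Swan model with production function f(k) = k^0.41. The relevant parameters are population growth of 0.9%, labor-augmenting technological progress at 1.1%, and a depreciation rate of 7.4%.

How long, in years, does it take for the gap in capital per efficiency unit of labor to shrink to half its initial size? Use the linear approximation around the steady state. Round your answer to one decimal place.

Near the steady state the convergence rate is λ = (1 − α)(n + g + δ).
λ = (1 − 0.41) × 0.094 = 0.59 × 0.094 = 0.05546
Half-life = ln 2 / λ = 0.6931 / 0.05546 ≈ 12.50 years

t_½ ≈ 12.5 years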